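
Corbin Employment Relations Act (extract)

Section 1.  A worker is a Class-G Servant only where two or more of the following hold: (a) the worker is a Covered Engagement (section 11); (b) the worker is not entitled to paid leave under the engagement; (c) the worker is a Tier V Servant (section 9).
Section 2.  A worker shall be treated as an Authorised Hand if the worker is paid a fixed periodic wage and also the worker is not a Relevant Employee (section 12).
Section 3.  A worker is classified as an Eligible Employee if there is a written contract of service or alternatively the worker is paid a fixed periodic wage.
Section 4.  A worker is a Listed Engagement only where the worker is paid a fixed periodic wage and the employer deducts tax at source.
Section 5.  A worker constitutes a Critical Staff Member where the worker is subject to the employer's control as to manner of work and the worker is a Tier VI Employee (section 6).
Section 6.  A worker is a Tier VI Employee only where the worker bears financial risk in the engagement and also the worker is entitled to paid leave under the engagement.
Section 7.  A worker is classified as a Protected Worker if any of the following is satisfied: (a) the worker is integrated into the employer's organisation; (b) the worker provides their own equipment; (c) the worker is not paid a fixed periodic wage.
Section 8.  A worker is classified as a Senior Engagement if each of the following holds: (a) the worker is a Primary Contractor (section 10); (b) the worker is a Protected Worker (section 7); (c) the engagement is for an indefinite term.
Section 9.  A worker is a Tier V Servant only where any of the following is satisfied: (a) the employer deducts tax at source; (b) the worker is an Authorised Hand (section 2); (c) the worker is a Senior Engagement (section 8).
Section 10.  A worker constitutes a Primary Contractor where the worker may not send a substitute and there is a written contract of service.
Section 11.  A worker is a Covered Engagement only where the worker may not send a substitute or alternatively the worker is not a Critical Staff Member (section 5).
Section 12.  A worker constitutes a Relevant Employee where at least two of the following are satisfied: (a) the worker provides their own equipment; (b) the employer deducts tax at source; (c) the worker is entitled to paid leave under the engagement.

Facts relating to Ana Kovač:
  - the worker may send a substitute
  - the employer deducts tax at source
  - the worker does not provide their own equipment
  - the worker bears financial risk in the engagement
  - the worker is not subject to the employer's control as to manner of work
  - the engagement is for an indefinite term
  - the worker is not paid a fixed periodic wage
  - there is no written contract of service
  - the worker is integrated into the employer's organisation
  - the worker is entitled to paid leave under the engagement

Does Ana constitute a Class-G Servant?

Under section 6: the worker bears financial risk in the engagement? yes; and the worker is entitled to paid leave under the engagement? yes. So the worker is a Tier VI Employee.
Under section 5: the worker is subject to the employer's control as to manner of work? no; and Tier VI Employee (section 6)? yes. So the worker is not a Critical Staff Member.
Under section 11: the worker may not send a substitute? no; or not a Critical Staff Member (section 5)? yes. So the worker is a Covered Engagement.
Under section 12: the worker provides their own equipment? no; the employer deducts tax at source? yes; the worker is entitled to paid leave under the engagement? yes — 2 of 3 hold (need ≥2) → satisfied.
Under section 2: the worker is paid a fixed periodic wage? no; and not a Relevant Employee (section 12)? no. So the worker is not an Authorised Hand.
Under section 10: the worker may not send a substitute? no; and there is a written contract of service? no. So the worker is not a Primary Contractor.
Under section 7: the worker is integrated into the employer's organisation? yes; or the worker provides their own equipment? no; or the worker is not paid a fixed periodic wage? yes. So the worker is a Protected Worker.
Under section 8: Primary Contractor (section 10)? no; and Protected Worker (section 7)? yes; and the engagement is for an indefinite term? yes. So the worker is not a Senior Engagement.
Under section 9: the employer deducts tax at source? yes; or Authorised Hand (section 2)? no; or Senior Engagement (section 8)? no. So the worker is a Tier V Servant.
Under section 1: Covered Engagement (section 11)? yes; the worker is not entitled to paid leave under the engagement? no; Tier V Servant (section 9)? yes — 2 of 3 hold (need ≥2) → satisfied.

Yes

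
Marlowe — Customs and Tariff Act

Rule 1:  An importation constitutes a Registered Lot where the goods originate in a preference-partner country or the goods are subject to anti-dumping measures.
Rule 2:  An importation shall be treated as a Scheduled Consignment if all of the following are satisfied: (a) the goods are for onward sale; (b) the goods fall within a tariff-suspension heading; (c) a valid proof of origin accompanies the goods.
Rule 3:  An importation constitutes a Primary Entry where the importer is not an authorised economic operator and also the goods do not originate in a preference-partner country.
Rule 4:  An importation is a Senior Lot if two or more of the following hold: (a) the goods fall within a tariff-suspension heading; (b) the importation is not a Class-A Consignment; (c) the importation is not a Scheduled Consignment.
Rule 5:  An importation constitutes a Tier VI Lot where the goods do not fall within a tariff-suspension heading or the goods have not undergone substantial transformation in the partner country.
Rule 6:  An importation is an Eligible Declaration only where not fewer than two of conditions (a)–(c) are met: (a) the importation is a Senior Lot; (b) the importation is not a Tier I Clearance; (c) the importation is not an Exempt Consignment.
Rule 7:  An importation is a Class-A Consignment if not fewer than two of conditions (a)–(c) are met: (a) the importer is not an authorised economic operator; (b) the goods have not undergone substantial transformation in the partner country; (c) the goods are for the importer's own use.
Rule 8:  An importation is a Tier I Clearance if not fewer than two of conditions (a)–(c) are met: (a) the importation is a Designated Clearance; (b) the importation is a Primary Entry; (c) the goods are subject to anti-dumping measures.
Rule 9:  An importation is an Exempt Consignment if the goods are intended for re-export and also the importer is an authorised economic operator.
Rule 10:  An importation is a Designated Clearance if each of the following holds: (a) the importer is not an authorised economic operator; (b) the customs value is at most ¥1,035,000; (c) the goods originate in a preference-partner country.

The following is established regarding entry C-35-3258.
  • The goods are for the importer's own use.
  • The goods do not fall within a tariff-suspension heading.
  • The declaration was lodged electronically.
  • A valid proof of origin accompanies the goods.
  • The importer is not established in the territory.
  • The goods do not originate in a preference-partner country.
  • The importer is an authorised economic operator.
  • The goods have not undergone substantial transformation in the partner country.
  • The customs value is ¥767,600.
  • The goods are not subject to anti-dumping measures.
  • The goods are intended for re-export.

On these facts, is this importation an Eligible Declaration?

rule 7 — Class-A Consignment: the importer is not an authorised economic operator? no; the goods have not undergone substantial transformation in the partner country? yes; the goods are for the importer's own use? yes — 2 of 3 hold (need ≥2) → satisfied.
rule 2 — Scheduled Consignment: [the goods are for onward sale? no] AND [the goods fall within a tariff-suspension heading? no] AND [a valid proof of origin accompanies the goods? yes] → not satisfied.
rule 4 — Senior Lot: the goods fall within a tariff-suspension heading? no; not a Class-A Consignment (rule 7)? no; not a Scheduled Consignment (rule 2)? yes — 1 of 3 hold (need ≥2) → not satisfied.
rule 10 — Designated Clearance: [the importer is not an authorised economic operator? no] AND [customs value: ¥767,600 ≤ ¥1,035,000? yes] AND [the goods originate in a preference-partner country? no] → not satisfied.
rule 3 — Primary Entry: [the importer is not an authorised economic operator? no] AND [the goods do not originate in a preference-partner country? yes] → not satisfied.
rule 8 — Tier I Clearance: Designated Clearance (rule 10)? no; Primary Entry (rule 3)? no; the goods are subject to anti-dumping measures? no — 0 of 3 hold (need ≥2) → not satisfied.
rule 9 — Exempt Consignment: [the goods are intended for re-export? yes] AND [the importer is an authorised economic operator? yes] → satisfied.
rule 6 — Eligible Declaration: Senior Lot (rule 4)? no; not a Tier I Clearance (rule 8)? yes; not an Exempt Consignment (rule 9)? no — 1 of 3 hold (need ≥2) → not satisfied.

No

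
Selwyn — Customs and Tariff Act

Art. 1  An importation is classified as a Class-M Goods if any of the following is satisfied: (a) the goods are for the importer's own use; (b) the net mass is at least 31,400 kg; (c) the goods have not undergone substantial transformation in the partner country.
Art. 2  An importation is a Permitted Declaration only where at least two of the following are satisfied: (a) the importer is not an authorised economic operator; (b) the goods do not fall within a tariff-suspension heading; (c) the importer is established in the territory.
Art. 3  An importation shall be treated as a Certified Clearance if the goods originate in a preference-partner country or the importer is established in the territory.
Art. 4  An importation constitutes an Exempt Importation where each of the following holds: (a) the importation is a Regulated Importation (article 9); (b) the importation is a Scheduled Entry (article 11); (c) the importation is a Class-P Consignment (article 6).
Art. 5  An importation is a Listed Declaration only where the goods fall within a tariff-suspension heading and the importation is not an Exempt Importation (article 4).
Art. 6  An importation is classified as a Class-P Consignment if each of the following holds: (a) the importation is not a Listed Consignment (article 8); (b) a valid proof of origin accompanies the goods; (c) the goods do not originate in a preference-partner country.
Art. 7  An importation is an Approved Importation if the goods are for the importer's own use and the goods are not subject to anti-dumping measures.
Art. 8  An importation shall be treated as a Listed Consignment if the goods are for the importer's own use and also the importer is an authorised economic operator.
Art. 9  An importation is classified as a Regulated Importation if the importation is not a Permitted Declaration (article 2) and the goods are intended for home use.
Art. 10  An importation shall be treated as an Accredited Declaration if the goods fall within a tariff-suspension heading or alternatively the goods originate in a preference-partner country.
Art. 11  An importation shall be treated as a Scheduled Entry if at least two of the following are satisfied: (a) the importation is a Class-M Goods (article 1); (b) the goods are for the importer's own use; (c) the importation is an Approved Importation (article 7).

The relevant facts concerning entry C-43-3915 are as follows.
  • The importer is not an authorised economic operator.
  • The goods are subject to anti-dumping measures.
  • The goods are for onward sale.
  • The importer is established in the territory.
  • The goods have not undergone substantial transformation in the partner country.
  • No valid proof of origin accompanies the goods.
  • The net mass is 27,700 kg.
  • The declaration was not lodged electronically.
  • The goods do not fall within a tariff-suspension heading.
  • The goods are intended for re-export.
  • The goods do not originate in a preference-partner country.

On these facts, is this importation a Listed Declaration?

article 2 — Permitted Declaration: the importer is not an authorised economic operator? yes; the goods do not fall within a tariff-suspension heading? yes; the importer is established in the territory? yes — 3 of 3 hold (need ≥2) → satisfied.
article 9 — Regulated Importation: [not a Permitted Declaration (article 2)? no] AND [the goods are intended for home use? no] → not satisfied.
article 1 — Class-M Goods: [the goods are for the importer's own use? no] OR [net mass: 27,700 kg ≥ 31,400 kg? no] OR [the goods have not undergone substantial transformation in the partner country? yes] → satisfied.
article 7 — Approved Importation: [the goods are for the importer's own use? no] AND [the goods are not subject to anti-dumping measures? no] → not satisfied.
article 11 — Scheduled Entry: Class-M Goods (article 1)? yes; the goods are for the importer's own use? no; Approved Importation (article 7)? no — 1 of 3 hold (need ≥2) → not satisfied.
article 8 — Listed Consignment: [the goods are for the importer's own use? no] AND [the importer is an authorised economic operator? no] → not satisfied.
article 6 — Class-P Consignment: [not a Listed Consignment (article 8)? yes] AND [a valid proof of origin accompanies the goods? no] AND [the goods do not originate in a preference-partner country? yes] → not satisfied.
article 4 — Exempt Importation: [Regulated Importation (article 9)? no] AND [Scheduled Entry (article 11)? no] AND [Class-P Consignment (article 6)? no] → not satisfied.
article 5 — Listed Declaration: [the goods fall within a tariff-suspension heading? no] AND [not an Exempt Importation (article 4)? yes] → not satisfied.

No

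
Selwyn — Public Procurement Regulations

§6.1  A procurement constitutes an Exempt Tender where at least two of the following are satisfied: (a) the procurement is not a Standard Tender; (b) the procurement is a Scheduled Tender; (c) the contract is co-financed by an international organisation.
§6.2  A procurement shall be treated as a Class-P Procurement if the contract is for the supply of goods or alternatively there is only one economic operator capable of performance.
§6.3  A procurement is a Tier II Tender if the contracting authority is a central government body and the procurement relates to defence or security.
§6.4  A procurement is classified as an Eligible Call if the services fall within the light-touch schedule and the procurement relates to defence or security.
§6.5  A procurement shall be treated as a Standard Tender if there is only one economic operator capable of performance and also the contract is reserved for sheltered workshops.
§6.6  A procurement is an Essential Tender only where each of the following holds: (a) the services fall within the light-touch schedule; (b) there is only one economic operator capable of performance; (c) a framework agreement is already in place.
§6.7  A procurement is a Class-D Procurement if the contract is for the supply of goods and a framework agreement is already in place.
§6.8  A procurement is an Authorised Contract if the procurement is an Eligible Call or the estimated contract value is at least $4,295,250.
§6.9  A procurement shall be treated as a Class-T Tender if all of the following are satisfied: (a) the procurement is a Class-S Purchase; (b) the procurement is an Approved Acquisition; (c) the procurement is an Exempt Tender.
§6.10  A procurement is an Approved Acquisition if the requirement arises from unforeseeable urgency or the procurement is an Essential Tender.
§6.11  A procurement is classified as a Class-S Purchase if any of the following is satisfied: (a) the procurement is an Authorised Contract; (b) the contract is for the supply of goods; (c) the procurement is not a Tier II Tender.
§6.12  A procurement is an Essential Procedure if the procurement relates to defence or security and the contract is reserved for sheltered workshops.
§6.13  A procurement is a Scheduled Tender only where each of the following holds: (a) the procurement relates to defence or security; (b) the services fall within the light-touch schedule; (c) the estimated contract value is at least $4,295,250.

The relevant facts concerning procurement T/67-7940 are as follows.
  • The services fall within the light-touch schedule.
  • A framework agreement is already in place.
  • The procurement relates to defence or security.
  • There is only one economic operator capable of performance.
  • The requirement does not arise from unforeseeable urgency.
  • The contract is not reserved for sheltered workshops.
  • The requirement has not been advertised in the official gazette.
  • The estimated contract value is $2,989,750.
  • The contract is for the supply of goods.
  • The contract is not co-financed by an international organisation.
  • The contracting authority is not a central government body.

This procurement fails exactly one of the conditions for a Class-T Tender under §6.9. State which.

Under §6.4: the services fall within the light-touch schedule? yes; and the procurement relates to defence or security? yes. So the procurement is an Eligible Call.
Under §6.8: Eligible Call (§6.4)? yes; or estimated contract value: $2,989,750 ≥ $4,295,250? no. So the procurement is an Authorised Contract.
Under §6.3: the contracting authority is a central government body? no; and the procurement relates to defence or security? yes. So the procurement is not a Tier II Tender.
Under §6.11: Authorised Contract (§6.8)? yes; or the contract is for the supply of goods? yes; or not a Tier II Tender (§6.3)? yes. So the procurement is a Class-S Purchase.
Under §6.6: the services fall within the light-touch schedule? yes; and there is only one economic operator capable of performance? yes; and a framework agreement is already in place? yes. So the procurement is an Essential Tender.
Under §6.10: the requirement arises from unforeseeable urgency? no; or Essential Tender (§6.6)? yes. So the procurement is an Approved Acquisition.
Under §6.5: there is only one economic operator capable of performance? yes; and the contract is reserved for sheltered workshops? no. So the procurement is not a Standard Tender.
Under §6.13: the procurement relates to defence or security? yes; and the services fall within the light-touch schedule? yes; and estimated contract value: $2,989,750 ≥ $4,295,250? no. So the procurement is not a Scheduled Tender.
Under §6.1: not a Standard Tender (§6.5)? yes; Scheduled Tender (§6.13)? no; the contract is co-financed by an international organisation? no — 1 of 3 hold (need ≥2) → not satisfied.
Under §6.9: Class-S Purchase (§6.11)? yes; and Approved Acquisition (§6.10)? yes; and Exempt Tender (§6.1)? no. So the procurement is not a Class-T Tender.

Exempt Tender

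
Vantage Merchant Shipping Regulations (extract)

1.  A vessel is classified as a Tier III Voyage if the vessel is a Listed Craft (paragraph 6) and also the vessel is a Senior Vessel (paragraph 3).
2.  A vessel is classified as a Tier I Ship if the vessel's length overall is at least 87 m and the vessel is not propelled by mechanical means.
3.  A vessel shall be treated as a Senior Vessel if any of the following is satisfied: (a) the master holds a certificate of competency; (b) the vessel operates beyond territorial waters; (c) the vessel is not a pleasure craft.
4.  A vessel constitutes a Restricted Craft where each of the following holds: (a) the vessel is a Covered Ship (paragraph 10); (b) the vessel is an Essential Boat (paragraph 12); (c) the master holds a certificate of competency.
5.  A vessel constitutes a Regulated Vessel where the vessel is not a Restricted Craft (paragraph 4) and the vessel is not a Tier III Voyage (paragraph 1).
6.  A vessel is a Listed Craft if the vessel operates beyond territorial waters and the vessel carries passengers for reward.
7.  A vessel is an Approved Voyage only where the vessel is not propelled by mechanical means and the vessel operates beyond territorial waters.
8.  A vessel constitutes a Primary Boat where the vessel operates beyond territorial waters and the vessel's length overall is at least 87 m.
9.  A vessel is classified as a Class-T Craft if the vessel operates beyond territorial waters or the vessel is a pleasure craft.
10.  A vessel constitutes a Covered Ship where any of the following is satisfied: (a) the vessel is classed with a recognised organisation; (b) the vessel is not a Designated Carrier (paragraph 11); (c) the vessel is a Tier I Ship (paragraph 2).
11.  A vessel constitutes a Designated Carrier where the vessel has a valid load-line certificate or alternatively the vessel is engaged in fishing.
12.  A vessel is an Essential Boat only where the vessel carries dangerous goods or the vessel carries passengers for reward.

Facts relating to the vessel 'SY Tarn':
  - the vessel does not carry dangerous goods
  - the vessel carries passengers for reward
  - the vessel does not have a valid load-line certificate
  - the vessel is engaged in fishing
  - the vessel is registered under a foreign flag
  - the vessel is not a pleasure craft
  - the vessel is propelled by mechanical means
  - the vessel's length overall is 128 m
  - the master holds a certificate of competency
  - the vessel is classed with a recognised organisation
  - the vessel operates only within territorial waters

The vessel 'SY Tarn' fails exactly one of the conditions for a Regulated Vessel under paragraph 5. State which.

Restricted Craft

paragraph 11 — Designated Carrier: [the vessel has a valid load-line certificate? no] OR [the vessel is engaged in fishing? yes] → satisfied.
paragraph 2 — Tier I Ship: [vessel's length overall: 128 m ≥ 87 m? yes] AND [the vessel is not propelled by mechanical means? no] → not satisfied.
paragraph 10 — Covered Ship: [the vessel is classed with a recognised organisation? yes] OR [not a Designated Carrier (paragraph 11)? no] OR [Tier I Ship (paragraph 2)? no] → satisfied.
paragraph 12 — Essential Boat: [the vessel carries dangerous goods? no] OR [the vessel carries passengers for reward? yes] → satisfied.
paragraph 4 — Restricted Craft: [Covered Ship (paragraph 10)? yes] AND [Essential Boat (paragraph 12)? yes] AND [the master holds a certificate of competency? yes] → satisfied.
paragraph 6 — Listed Craft: [the vessel operates beyond territorial waters? no] AND [the vessel carries passengers for reward? yes] → not satisfied.
paragraph 3 — Senior Vessel: [the master holds a certificate of competency? yes] OR [the vessel operates beyond territorial waters? no] OR [the vessel is not a pleasure craft? yes] → satisfied.
paragraph 1 — Tier III Voyage: [Listed Craft (paragraph 6)? no] AND [Senior Vessel (paragraph 3)? yes] → not satisfied.
paragraph 5 — Regulated Vessel: [not a Restricted Craft (paragraph 4)? no] AND [not a Tier III Voyage (paragraph 1)? yes] → not satisfied.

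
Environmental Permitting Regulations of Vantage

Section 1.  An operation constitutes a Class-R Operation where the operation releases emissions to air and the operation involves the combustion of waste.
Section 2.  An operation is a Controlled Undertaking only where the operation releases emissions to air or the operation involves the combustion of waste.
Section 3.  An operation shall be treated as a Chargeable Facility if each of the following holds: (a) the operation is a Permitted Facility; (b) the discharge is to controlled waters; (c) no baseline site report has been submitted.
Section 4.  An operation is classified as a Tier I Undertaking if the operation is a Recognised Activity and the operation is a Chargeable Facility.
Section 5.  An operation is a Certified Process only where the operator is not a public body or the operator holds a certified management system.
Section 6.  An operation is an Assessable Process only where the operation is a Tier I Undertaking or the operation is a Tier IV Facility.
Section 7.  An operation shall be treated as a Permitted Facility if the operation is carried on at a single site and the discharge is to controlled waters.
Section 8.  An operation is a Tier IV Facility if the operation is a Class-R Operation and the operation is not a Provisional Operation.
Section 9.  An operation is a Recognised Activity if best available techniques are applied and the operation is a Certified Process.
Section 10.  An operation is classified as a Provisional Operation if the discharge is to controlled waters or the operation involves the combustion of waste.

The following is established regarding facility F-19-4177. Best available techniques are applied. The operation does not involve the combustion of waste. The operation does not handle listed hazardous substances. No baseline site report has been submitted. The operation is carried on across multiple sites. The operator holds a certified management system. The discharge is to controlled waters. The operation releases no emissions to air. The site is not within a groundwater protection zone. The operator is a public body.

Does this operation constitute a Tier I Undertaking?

section 5 — Certified Process: [the operator is not a public body? no] OR [the operator holds a certified management system? yes] → satisfied.
section 9 — Recognised Activity: [best available techniques are applied? yes] AND [Certified Process (section 5)? yes] → satisfied.
section 7 — Permitted Facility: [the operation is carried on at a single site? no] AND [the discharge is to controlled waters? yes] → not satisfied.
section 3 — Chargeable Facility: [Permitted Facility (section 7)? no] AND [the discharge is to controlled waters? yes] AND [no baseline site report has been submitted? yes] → not satisfied.
section 4 — Tier I Undertaking: [Recognised Activity (section 9)? yes] AND [Chargeable Facility (section 3)? no] → not satisfied.

No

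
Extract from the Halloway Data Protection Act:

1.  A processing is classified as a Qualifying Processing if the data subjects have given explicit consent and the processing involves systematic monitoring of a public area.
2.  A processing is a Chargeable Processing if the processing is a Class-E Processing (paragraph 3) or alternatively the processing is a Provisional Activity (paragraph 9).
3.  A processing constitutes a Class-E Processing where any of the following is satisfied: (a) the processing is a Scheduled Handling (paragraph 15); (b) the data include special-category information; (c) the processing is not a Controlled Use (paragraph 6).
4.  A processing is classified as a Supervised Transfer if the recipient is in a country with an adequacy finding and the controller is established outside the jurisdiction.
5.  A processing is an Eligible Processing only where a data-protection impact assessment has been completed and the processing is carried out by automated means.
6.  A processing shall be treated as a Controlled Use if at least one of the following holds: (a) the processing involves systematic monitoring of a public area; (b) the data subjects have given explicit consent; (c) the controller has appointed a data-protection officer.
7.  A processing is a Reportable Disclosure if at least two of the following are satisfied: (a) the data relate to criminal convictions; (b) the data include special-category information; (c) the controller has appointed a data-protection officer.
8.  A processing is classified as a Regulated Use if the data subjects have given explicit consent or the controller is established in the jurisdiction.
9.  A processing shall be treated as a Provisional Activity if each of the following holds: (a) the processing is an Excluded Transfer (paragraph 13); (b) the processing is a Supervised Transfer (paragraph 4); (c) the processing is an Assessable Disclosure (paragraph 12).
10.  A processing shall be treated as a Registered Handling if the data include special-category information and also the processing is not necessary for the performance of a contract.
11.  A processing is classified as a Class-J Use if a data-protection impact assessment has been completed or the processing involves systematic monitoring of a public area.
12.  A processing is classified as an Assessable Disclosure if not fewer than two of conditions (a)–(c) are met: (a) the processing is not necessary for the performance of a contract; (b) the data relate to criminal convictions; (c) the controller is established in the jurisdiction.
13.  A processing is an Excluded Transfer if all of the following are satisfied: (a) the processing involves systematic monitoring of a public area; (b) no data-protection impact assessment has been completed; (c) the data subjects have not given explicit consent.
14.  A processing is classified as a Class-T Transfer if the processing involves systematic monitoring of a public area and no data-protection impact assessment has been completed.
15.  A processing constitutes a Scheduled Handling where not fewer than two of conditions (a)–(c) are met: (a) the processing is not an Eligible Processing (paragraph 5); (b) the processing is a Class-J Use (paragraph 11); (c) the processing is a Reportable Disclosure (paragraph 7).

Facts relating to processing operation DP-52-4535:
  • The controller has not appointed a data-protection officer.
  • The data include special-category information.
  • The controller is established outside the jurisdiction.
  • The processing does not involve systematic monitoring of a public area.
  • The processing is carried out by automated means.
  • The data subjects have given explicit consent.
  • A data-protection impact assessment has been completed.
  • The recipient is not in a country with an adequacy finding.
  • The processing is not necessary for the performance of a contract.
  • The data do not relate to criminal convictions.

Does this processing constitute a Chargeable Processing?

paragraph 5 — Eligible Processing: [a data-protection impact assessment has been completed? yes] AND [the processing is carried out by automated means? yes] → satisfied.
paragraph 11 — Class-J Use: [a data-protection impact assessment has been completed? yes] OR [the processing involves systematic monitoring of a public area? no] → satisfied.
paragraph 7 — Reportable Disclosure: the data relate to criminal convictions? no; the data include special-category information? yes; the controller has appointed a data-protection officer? no — 1 of 3 hold (need ≥2) → not satisfied.
paragraph 15 — Scheduled Handling: not an Eligible Processing (paragraph 5)? no; Class-J Use (paragraph 11)? yes; Reportable Disclosure (paragraph 7)? no — 1 of 3 hold (need ≥2) → not satisfied.
paragraph 6 — Controlled Use: [the processing involves systematic monitoring of a public area? no] OR [the data subjects have given explicit consent? yes] OR [the controller has appointed a data-protection officer? no] → satisfied.
paragraph 3 — Class-E Processing: [Scheduled Handling (paragraph 15)? no] OR [the data include special-category information? yes] OR [not a Controlled Use (paragraph 6)? no] → satisfied.
paragraph 13 — Excluded Transfer: [the processing involves systematic monitoring of a public area? no] AND [no data-protection impact assessment has been completed? no] AND [the data subjects have not given explicit consent? no] → not satisfied.
paragraph 4 — Supervised Transfer: [the recipient is in a country with an adequacy finding? no] AND [the controller is established outside the jurisdiction? yes] → not satisfied.
paragraph 12 — Assessable Disclosure: the processing is not necessary for the performance of a contract? yes; the data relate to criminal convictions? no; the controller is established in the jurisdiction? no — 1 of 3 hold (need ≥2) → not satisfied.
paragraph 9 — Provisional Activity: [Excluded Transfer (paragraph 13)? no] AND [Supervised Transfer (paragraph 4)? no] AND [Assessable Disclosure (paragraph 12)? no] → not satisfied.
paragraph 2 — Chargeable Processing: [Class-E Processing (paragraph 3)? yes] OR [Provisional Activity (paragraph 9)? no] → satisfied.

Yes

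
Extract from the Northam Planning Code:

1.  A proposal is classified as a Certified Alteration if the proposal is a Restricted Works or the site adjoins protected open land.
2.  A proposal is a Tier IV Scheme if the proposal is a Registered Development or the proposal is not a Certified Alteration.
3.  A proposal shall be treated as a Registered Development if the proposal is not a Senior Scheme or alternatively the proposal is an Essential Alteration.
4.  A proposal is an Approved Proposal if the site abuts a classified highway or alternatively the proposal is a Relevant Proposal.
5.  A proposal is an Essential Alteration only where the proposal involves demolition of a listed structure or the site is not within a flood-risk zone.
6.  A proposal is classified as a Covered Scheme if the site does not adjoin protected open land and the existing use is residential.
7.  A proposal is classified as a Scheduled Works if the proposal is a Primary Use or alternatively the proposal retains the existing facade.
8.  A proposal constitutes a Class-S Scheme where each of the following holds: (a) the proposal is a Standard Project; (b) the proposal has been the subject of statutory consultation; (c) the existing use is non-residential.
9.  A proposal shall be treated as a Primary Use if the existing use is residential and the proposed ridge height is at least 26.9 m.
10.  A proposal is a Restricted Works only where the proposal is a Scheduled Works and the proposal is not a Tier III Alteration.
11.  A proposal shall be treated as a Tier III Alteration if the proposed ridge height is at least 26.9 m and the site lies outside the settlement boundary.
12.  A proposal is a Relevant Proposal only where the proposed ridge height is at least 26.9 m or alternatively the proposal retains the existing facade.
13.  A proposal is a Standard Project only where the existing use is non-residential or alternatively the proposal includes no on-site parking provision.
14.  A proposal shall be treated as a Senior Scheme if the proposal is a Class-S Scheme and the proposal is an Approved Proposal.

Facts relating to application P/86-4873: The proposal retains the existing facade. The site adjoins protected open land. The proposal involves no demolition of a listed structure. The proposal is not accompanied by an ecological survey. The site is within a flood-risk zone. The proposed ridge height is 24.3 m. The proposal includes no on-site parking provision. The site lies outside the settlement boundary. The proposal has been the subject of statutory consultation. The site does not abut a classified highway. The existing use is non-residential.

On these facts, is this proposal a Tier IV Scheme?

paragraph 13 — Standard Project: [the existing use is non-residential? yes] OR [the proposal includes no on-site parking provision? yes] → satisfied.
paragraph 8 — Class-S Scheme: [Standard Project (paragraph 13)? yes] AND [the proposal has been the subject of statutory consultation? yes] AND [the existing use is non-residential? yes] → satisfied.
paragraph 12 — Relevant Proposal: [proposed ridge height: 24.3 m ≥ 26.9 m? no] OR [the proposal retains the existing facade? yes] → satisfied.
paragraph 4 — Approved Proposal: [the site abuts a classified highway? no] OR [Relevant Proposal (paragraph 12)? yes] → satisfied.
paragraph 14 — Senior Scheme: [Class-S Scheme (paragraph 8)? yes] AND [Approved Proposal (paragraph 4)? yes] → satisfied.
paragraph 5 — Essential Alteration: [the proposal involves demolition of a listed structure? no] OR [the site is not within a flood-risk zone? no] → not satisfied.
paragraph 3 — Registered Development: [not a Senior Scheme (paragraph 14)? no] OR [Essential Alteration (paragraph 5)? no] → not satisfied.
paragraph 9 — Primary Use: [the existing use is residential? no] AND [proposed ridge height: 24.3 m ≥ 26.9 m? no] → not satisfied.
paragraph 7 — Scheduled Works: [Primary Use (paragraph 9)? no] OR [the proposal retains the existing facade? yes] → satisfied.
paragraph 11 — Tier III Alteration: [proposed ridge height: 24.3 m ≥ 26.9 m? no] AND [the site lies outside the settlement boundary? yes] → not satisfied.
paragraph 10 — Restricted Works: [Scheduled Works (paragraph 7)? yes] AND [not a Tier III Alteration (paragraph 11)? yes] → satisfied.
paragraph 1 — Certified Alteration: [Restricted Works (paragraph 10)? yes] OR [the site adjoins protected open land? yes] → satisfied.
paragraph 2 — Tier IV Scheme: [Registered Development (paragraph 3)? no] OR [not a Certified Alteration (paragraph 1)? no] → not satisfied.

No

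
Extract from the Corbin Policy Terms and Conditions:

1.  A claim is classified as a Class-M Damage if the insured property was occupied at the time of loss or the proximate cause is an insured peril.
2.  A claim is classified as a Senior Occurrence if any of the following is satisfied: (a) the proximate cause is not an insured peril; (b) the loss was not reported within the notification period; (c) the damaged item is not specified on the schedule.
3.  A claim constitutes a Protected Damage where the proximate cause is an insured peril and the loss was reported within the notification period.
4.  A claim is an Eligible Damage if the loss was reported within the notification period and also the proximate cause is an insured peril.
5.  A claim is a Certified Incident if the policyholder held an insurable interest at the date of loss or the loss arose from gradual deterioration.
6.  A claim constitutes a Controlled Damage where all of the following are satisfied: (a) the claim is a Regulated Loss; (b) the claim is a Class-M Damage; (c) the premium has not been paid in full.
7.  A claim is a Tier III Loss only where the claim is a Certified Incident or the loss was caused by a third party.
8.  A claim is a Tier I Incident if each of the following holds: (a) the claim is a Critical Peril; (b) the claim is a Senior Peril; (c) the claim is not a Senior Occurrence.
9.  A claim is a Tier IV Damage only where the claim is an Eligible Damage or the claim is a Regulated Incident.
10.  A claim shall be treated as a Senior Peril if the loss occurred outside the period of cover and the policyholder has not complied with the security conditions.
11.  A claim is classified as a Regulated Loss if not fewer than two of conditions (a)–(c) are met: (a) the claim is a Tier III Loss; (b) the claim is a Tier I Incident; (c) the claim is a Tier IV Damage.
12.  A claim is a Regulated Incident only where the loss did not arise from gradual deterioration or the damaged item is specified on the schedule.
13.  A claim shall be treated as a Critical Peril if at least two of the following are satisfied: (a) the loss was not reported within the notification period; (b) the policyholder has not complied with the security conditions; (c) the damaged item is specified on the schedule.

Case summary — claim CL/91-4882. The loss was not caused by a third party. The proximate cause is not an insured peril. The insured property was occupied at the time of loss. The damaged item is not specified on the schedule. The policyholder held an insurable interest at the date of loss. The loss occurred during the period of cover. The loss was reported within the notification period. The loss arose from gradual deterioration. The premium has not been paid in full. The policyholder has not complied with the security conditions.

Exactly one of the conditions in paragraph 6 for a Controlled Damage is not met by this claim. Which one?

Regulated Loss

paragraph 5 — Certified Incident: [the policyholder held an insurable interest at the date of loss? yes] OR [the loss arose from gradual deterioration? yes] → satisfied.
paragraph 7 — Tier III Loss: [Certified Incident (paragraph 5)? yes] OR [the loss was caused by a third party? no] → satisfied.
paragraph 13 — Critical Peril: the loss was not reported within the notification period? no; the policyholder has not complied with the security conditions? yes; the damaged item is specified on the schedule? no — 1 of 3 hold (need ≥2) → not satisfied.
paragraph 10 — Senior Peril: [the loss occurred outside the period of cover? no] AND [the policyholder has not complied with the security conditions? yes] → not satisfied.
paragraph 2 — Senior Occurrence: [the proximate cause is not an insured peril? yes] OR [the loss was not reported within the notification period? no] OR [the damaged item is not specified on the schedule? yes] → satisfied.
paragraph 8 — Tier I Incident: [Critical Peril (paragraph 13)? no] AND [Senior Peril (paragraph 10)? no] AND [not a Senior Occurrence (paragraph 2)? no] → not satisfied.
paragraph 4 — Eligible Damage: [the loss was reported within the notification period? yes] AND [the proximate cause is an insured peril? no] → not satisfied.
paragraph 12 — Regulated Incident: [the loss did not arise from gradual deterioration? no] OR [the damaged item is specified on the schedule? no] → not satisfied.
paragraph 9 — Tier IV Damage: [Eligible Damage (paragraph 4)? no] OR [Regulated Incident (paragraph 12)? no] → not satisfied.
paragraph 11 — Regulated Loss: Tier III Loss (paragraph 7)? yes; Tier I Incident (paragraph 8)? no; Tier IV Damage (paragraph 9)? no — 1 of 3 hold (need ≥2) → not satisfied.
paragraph 1 — Class-M Damage: [the insured property was occupied at the time of loss? yes] OR [the proximate cause is an insured peril? no] → satisfied.
paragraph 6 — Controlled Damage: [Regulated Loss (paragraph 11)? no] AND [Class-M Damage (paragraph 1)? yes] AND [the premium has not been paid in full? yes] → not satisfied.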